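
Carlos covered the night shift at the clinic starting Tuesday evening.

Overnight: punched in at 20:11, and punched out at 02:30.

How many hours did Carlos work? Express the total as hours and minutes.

Overnight: 20:11 → midnight = 3 h 49 min; midnight → 02:30 = 2 h 30 min; span 6 h 19 min

6 h 19 min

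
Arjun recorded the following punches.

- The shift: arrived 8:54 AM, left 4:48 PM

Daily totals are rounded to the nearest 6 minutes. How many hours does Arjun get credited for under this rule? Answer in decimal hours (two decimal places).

7.90 hours

The shift: 8:54 AM–4:48 PM = 7 h 54 min → rounds to 7 h 54 min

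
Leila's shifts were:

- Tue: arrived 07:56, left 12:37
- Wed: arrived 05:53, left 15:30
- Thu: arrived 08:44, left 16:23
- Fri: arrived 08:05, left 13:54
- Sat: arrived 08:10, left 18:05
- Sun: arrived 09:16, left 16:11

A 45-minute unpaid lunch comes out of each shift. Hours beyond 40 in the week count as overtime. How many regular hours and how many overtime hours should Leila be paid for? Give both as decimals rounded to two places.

Regular 40.00 hours, overtime 0.10 hours

Tue: 07:56–12:37 = 4 h 41 min; less 45 min break → 3 h 56 min
Wed: 05:53–15:30 = 9 h 37 min; less 45 min break → 8 h 52 min
Thu: 08:44–16:23 = 7 h 39 min; less 45 min break → 6 h 54 min
Fri: 08:05–13:54 = 5 h 49 min; less 45 min break → 5 h 4 min
Sat: 08:10–18:05 = 9 h 55 min; less 45 min break → 9 h 10 min
Sun: 09:16–16:11 = 6 h 55 min; less 45 min break → 6 h 10 min
Total worked: 40 h 6 min = 40.10 h.
Threshold 40 h → overtime 0 h 6 min, regular 40 h 0 min.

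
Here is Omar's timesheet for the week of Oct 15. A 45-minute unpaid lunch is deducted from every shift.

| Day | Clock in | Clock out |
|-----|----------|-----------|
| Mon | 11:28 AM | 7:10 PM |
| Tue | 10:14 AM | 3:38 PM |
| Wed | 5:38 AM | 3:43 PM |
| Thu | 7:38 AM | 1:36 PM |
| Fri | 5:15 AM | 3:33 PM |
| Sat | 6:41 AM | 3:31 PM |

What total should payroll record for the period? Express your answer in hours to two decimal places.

Mon: 11:28 AM–7:10 PM = 7 h 42 min; less 45 min break → 6 h 57 min
Tue: 10:14 AM–3:38 PM = 5 h 24 min; less 45 min break → 4 h 39 min
Wed: 5:38 AM–3:43 PM = 10 h 5 min; less 45 min break → 9 h 20 min
Thu: 7:38 AM–1:36 PM = 5 h 58 min; less 45 min break → 5 h 13 min
Fri: 5:15 AM–3:33 PM = 10 h 18 min; less 45 min break → 9 h 33 min
Sat: 6:41 AM–3:31 PM = 8 h 50 min; less 45 min break → 8 h 5 min
Total: 6 h 57 min + 4 h 39 min + 9 h 20 min + 5 h 13 min + 9 h 33 min + 8 h 5 min = 43 h 47 min.

43.78 hours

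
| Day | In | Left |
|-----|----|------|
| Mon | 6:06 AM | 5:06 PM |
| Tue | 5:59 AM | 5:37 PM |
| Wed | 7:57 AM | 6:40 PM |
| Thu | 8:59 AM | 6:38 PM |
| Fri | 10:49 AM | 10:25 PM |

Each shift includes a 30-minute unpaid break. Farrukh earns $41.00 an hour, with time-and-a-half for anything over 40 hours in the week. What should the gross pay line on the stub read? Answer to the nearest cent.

Mon: 6:06 AM–5:06 PM = 11 h 0 min; less 30 min break → 10 h 30 min
Tue: 5:59 AM–5:37 PM = 11 h 38 min; less 30 min break → 11 h 8 min
Wed: 7:57 AM–6:40 PM = 10 h 43 min; less 30 min break → 10 h 13 min
Thu: 8:59 AM–6:38 PM = 9 h 39 min; less 30 min break → 9 h 9 min
Fri: 10:49 AM–10:25 PM = 11 h 36 min; less 30 min break → 11 h 6 min
Total worked: 52 h 6 min = 3126 min.
Regular 40 h 0 min = 2400 min at $41.00/h; overtime 12 h 6 min = 726 min at $61.50/h.
Pay = (2400 × $41.00 + 726 × $61.50) ÷ 60 = $2384.15.

$2384.15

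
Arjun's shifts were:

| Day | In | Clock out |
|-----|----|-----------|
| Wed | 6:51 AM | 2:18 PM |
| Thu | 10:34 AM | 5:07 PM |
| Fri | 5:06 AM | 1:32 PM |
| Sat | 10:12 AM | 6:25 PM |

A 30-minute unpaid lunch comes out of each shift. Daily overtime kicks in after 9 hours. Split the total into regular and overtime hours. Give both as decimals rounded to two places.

Regular 28.65 hours, overtime 0.00 hours

Wed: 6:51 AM–2:18 PM = 7 h 27 min; less 30 min break → 6 h 57 min
Thu: 10:34 AM–5:07 PM = 6 h 33 min; less 30 min break → 6 h 3 min
Fri: 5:06 AM–1:32 PM = 8 h 26 min; less 30 min break → 7 h 56 min
Sat: 10:12 AM–6:25 PM = 8 h 13 min; less 30 min break → 7 h 43 min
Wed reg 6 h 57 min / OT 0 h 0 min; Thu reg 6 h 3 min / OT 0 h 0 min; Fri reg 7 h 56 min / OT 0 h 0 min; Sat reg 7 h 43 min / OT 0 h 0 min.
Totals: regular 28 h 39 min, overtime 0 h 0 min.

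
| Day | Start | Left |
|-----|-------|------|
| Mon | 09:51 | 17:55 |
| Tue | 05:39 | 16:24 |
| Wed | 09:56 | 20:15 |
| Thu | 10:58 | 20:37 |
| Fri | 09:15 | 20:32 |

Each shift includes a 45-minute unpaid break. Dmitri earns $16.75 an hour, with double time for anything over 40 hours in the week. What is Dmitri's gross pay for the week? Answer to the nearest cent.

$881.61

Mon: 09:51–17:55 = 8 h 4 min; less 45 min break → 7 h 19 min
Tue: 05:39–16:24 = 10 h 45 min; less 45 min break → 10 h 0 min
Wed: 09:56–20:15 = 10 h 19 min; less 45 min break → 9 h 34 min
Thu: 10:58–20:37 = 9 h 39 min; less 45 min break → 8 h 54 min
Fri: 09:15–20:32 = 11 h 17 min; less 45 min break → 10 h 32 min
Total worked: 46 h 19 min = 2779 min.
Regular 40 h 0 min = 2400 min at $16.75/h; overtime 6 h 19 min = 379 min at $33.50/h.
Pay = (2400 × $16.75 + 379 × $33.50) ÷ 60 = $881.61.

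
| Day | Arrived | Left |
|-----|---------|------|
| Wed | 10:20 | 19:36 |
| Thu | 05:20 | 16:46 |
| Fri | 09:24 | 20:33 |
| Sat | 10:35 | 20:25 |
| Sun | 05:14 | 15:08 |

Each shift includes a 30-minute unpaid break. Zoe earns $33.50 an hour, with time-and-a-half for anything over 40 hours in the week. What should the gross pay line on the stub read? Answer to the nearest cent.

Wed: 10:20–19:36 = 9 h 16 min; less 30 min break → 8 h 46 min
Thu: 05:20–16:46 = 11 h 26 min; less 30 min break → 10 h 56 min
Fri: 09:24–20:33 = 11 h 9 min; less 30 min break → 10 h 39 min
Sat: 10:35–20:25 = 9 h 50 min; less 30 min break → 9 h 20 min
Sun: 05:14–15:08 = 9 h 54 min; less 30 min break → 9 h 24 min
Total worked: 49 h 5 min = 2945 min.
Regular 40 h 0 min = 2400 min at $33.50/h; overtime 9 h 5 min = 545 min at $50.25/h.
Pay = (2400 × $33.50 + 545 × $50.25) ÷ 60 = $1796.44.

$1796.44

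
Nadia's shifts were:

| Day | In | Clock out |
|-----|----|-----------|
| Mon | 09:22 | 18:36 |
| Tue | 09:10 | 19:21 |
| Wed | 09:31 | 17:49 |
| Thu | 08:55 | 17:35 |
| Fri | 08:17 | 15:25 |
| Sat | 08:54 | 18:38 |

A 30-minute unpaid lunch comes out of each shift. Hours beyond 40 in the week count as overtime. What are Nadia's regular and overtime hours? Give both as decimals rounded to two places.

Mon: 09:22–18:36 = 9 h 14 min; less 30 min break → 8 h 44 min
Tue: 09:10–19:21 = 10 h 11 min; less 30 min break → 9 h 41 min
Wed: 09:31–17:49 = 8 h 18 min; less 30 min break → 7 h 48 min
Thu: 08:55–17:35 = 8 h 40 min; less 30 min break → 8 h 10 min
Fri: 08:17–15:25 = 7 h 8 min; less 30 min break → 6 h 38 min
Sat: 08:54–18:38 = 9 h 44 min; less 30 min break → 9 h 14 min
Total worked: 50 h 15 min = 50.25 h.
Threshold 40 h → overtime 10 h 15 min, regular 40 h 0 min.

Regular 40.00 hours, overtime 10.25 hours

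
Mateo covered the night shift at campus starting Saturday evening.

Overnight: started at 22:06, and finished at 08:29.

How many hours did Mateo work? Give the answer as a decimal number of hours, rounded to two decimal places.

10.38 hours

Overnight: 22:06 → midnight = 1 h 54 min; midnight → 08:29 = 8 h 29 min; span 10 h 23 min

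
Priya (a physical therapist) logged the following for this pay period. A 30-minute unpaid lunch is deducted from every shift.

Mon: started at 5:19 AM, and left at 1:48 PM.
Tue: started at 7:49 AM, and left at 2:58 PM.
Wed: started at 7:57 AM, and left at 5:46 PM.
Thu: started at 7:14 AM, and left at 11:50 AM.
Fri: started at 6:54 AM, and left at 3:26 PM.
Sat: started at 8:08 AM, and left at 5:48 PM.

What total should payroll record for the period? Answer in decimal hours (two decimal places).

45.25 hours

Mon: 5:19 AM–1:48 PM = 8 h 29 min; less 30 min break → 7 h 59 min
Tue: 7:49 AM–2:58 PM = 7 h 9 min; less 30 min break → 6 h 39 min
Wed: 7:57 AM–5:46 PM = 9 h 49 min; less 30 min break → 9 h 19 min
Thu: 7:14 AM–11:50 AM = 4 h 36 min; less 30 min break → 4 h 6 min
Fri: 6:54 AM–3:26 PM = 8 h 32 min; less 30 min break → 8 h 2 min
Sat: 8:08 AM–5:48 PM = 9 h 40 min; less 30 min break → 9 h 10 min
Total: 7 h 59 min + 6 h 39 min + 9 h 19 min + 4 h 6 min + 8 h 2 min + 9 h 10 min = 45 h 15 min.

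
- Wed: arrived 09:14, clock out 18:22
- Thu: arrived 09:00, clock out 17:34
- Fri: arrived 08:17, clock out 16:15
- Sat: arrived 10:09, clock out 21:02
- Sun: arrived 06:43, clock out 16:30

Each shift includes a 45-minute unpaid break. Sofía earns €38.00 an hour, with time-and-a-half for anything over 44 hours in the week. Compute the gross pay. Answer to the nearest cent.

Wed: 09:14–18:22 = 9 h 8 min; less 45 min break → 8 h 23 min
Thu: 09:00–17:34 = 8 h 34 min; less 45 min break → 7 h 49 min
Fri: 08:17–16:15 = 7 h 58 min; less 45 min break → 7 h 13 min
Sat: 10:09–21:02 = 10 h 53 min; less 45 min break → 10 h 8 min
Sun: 06:43–16:30 = 9 h 47 min; less 45 min break → 9 h 2 min
Total worked: 42 h 35 min = 2555 min.
Regular 42 h 35 min = 2555 min at €38.00/h; overtime 0 h 0 min = 0 min at €57.00/h.
Pay = (2555 × €38.00 + 0 × €57.00) ÷ 60 = €1618.17.

€1618.17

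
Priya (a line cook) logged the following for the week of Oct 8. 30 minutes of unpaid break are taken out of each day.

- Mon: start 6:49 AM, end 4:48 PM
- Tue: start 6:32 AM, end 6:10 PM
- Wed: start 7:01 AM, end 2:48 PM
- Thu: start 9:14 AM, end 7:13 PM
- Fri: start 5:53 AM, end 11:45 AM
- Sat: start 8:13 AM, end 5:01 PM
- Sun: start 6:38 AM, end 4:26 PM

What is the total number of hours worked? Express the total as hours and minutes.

Mon: 6:49 AM–4:48 PM = 9 h 59 min; less 30 min break → 9 h 29 min
Tue: 6:32 AM–6:10 PM = 11 h 38 min; less 30 min break → 11 h 8 min
Wed: 7:01 AM–2:48 PM = 7 h 47 min; less 30 min break → 7 h 17 min
Thu: 9:14 AM–7:13 PM = 9 h 59 min; less 30 min break → 9 h 29 min
Fri: 5:53 AM–11:45 AM = 5 h 52 min; less 30 min break → 5 h 22 min
Sat: 8:13 AM–5:01 PM = 8 h 48 min; less 30 min break → 8 h 18 min
Sun: 6:38 AM–4:26 PM = 9 h 48 min; less 30 min break → 9 h 18 min
Total: 9 h 29 min + 11 h 8 min + 7 h 17 min + 9 h 29 min + 5 h 22 min + 8 h 18 min + 9 h 18 min = 60 h 21 min.

60 h 21 min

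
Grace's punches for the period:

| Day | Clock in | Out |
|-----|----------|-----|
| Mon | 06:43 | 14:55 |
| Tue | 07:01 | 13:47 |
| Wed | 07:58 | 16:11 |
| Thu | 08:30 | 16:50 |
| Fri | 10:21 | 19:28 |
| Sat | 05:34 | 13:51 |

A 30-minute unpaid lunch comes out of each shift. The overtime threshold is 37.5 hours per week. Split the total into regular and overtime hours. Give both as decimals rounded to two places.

Regular 37.50 hours, overtime 8.42 hours

Mon: 06:43–14:55 = 8 h 12 min; less 30 min break → 7 h 42 min
Tue: 07:01–13:47 = 6 h 46 min; less 30 min break → 6 h 16 min
Wed: 07:58–16:11 = 8 h 13 min; less 30 min break → 7 h 43 min
Thu: 08:30–16:50 = 8 h 20 min; less 30 min break → 7 h 50 min
Fri: 10:21–19:28 = 9 h 7 min; less 30 min break → 8 h 37 min
Sat: 05:34–13:51 = 8 h 17 min; less 30 min break → 7 h 47 min
Total worked: 45 h 55 min = 45.92 h.
Threshold 37.5 h → overtime 8 h 25 min, regular 37 h 30 min.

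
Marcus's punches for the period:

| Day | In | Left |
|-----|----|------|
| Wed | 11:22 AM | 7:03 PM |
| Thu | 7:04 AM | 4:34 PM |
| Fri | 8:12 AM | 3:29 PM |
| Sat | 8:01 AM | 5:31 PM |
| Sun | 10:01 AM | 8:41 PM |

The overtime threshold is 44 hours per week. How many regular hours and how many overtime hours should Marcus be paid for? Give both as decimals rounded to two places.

Wed: 11:22 AM–7:03 PM = 7 h 41 min
Thu: 7:04 AM–4:34 PM = 9 h 30 min
Fri: 8:12 AM–3:29 PM = 7 h 17 min
Sat: 8:01 AM–5:31 PM = 9 h 30 min
Sun: 10:01 AM–8:41 PM = 10 h 40 min
Total worked: 44 h 38 min = 44.63 h.
Threshold 44 h → overtime 0 h 38 min, regular 44 h 0 min.

Regular 44.00 hours, overtime 0.63 hours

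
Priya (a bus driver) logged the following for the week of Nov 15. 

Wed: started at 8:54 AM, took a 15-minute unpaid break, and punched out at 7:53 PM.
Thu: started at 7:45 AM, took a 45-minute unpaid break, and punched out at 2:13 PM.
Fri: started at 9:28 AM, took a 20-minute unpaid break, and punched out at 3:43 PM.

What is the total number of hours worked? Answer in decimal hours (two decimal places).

Wed: 8:54 AM–7:53 PM = 10 h 59 min; less 15 min break → 10 h 44 min
Thu: 7:45 AM–2:13 PM = 6 h 28 min; less 45 min break → 5 h 43 min
Fri: 9:28 AM–3:43 PM = 6 h 15 min; less 20 min break → 5 h 55 min
Total: 10 h 44 min + 5 h 43 min + 5 h 55 min = 22 h 22 min.

22.37 hours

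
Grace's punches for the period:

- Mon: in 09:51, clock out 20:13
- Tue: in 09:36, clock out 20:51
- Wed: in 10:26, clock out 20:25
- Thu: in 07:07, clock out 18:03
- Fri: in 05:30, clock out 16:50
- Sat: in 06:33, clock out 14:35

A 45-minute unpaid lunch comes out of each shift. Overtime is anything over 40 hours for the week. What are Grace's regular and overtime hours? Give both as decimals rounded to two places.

Regular 40.00 hours, overtime 17.40 hours

Mon: 09:51–20:13 = 10 h 22 min; less 45 min break → 9 h 37 min
Tue: 09:36–20:51 = 11 h 15 min; less 45 min break → 10 h 30 min
Wed: 10:26–20:25 = 9 h 59 min; less 45 min break → 9 h 14 min
Thu: 07:07–18:03 = 10 h 56 min; less 45 min break → 10 h 11 min
Fri: 05:30–16:50 = 11 h 20 min; less 45 min break → 10 h 35 min
Sat: 06:33–14:35 = 8 h 2 min; less 45 min break → 7 h 17 min
Total worked: 57 h 24 min = 57.40 h.
Threshold 40 h → overtime 17 h 24 min, regular 40 h 0 min.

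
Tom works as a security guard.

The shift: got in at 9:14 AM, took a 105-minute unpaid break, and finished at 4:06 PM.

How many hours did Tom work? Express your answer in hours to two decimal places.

The shift: 9:14 AM–4:06 PM = 6 h 52 min; less 105 min break → 5 h 7 min

5.12 hours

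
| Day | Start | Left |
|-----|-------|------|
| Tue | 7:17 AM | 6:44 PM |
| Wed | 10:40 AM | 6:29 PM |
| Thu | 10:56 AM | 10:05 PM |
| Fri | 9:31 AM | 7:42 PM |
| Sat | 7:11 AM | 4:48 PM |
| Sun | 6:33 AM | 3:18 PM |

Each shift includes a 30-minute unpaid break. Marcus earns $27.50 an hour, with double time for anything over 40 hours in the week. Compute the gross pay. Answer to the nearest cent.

Tue: 7:17 AM–6:44 PM = 11 h 27 min; less 30 min break → 10 h 57 min
Wed: 10:40 AM–6:29 PM = 7 h 49 min; less 30 min break → 7 h 19 min
Thu: 10:56 AM–10:05 PM = 11 h 9 min; less 30 min break → 10 h 39 min
Fri: 9:31 AM–7:42 PM = 10 h 11 min; less 30 min break → 9 h 41 min
Sat: 7:11 AM–4:48 PM = 9 h 37 min; less 30 min break → 9 h 7 min
Sun: 6:33 AM–3:18 PM = 8 h 45 min; less 30 min break → 8 h 15 min
Total worked: 55 h 58 min = 3358 min.
Regular 40 h 0 min = 2400 min at $27.50/h; overtime 15 h 58 min = 958 min at $55.00/h.
Pay = (2400 × $27.50 + 958 × $55.00) ÷ 60 = $1978.17.

$1978.17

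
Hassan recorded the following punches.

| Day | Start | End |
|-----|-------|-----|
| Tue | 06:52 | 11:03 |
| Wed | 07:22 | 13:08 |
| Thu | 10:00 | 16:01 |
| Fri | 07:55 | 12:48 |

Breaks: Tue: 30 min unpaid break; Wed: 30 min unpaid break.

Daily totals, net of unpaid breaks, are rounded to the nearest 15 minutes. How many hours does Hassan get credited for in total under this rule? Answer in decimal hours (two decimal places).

Tue: 06:52–11:03 = 4 h 11 min − 30 min = 3 h 41 min → rounds to 3 h 45 min
Wed: 07:22–13:08 = 5 h 46 min − 30 min = 5 h 16 min → rounds to 5 h 15 min
Thu: 10:00–16:01 = 6 h 1 min → rounds to 6 h 0 min
Fri: 07:55–12:48 = 4 h 53 min → rounds to 5 h 0 min
Total credited: 20 h 0 min.

20.00 hours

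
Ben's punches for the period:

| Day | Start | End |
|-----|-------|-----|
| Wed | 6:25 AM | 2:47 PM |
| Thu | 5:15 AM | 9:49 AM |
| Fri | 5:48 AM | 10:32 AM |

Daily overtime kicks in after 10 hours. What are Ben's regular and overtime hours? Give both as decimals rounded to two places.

Wed: 6:25 AM–2:47 PM = 8 h 22 min
Thu: 5:15 AM–9:49 AM = 4 h 34 min
Fri: 5:48 AM–10:32 AM = 4 h 44 min
Wed reg 8 h 22 min / OT 0 h 0 min; Thu reg 4 h 34 min / OT 0 h 0 min; Fri reg 4 h 44 min / OT 0 h 0 min.
Totals: regular 17 h 40 min, overtime 0 h 0 min.

Regular 17.67 hours, overtime 0.00 hours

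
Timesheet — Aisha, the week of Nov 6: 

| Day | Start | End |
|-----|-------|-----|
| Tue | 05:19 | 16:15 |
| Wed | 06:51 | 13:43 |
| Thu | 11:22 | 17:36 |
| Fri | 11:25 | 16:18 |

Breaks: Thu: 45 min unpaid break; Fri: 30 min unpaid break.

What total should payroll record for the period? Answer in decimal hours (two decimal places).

Tue: 05:19–16:15 = 10 h 56 min
Wed: 06:51–13:43 = 6 h 52 min
Thu: 11:22–17:36 = 6 h 14 min; less 45 min break → 5 h 29 min
Fri: 11:25–16:18 = 4 h 53 min; less 30 min break → 4 h 23 min
Total: 10 h 56 min + 6 h 52 min + 5 h 29 min + 4 h 23 min = 27 h 40 min.

27.67 hours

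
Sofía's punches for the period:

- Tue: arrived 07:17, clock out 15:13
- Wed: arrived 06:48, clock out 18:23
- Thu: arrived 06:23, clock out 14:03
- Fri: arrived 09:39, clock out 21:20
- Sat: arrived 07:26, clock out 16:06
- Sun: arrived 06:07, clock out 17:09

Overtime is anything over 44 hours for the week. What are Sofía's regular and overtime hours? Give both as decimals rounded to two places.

Regular 44.00 hours, overtime 14.57 hours

Tue: 07:17–15:13 = 7 h 56 min
Wed: 06:48–18:23 = 11 h 35 min
Thu: 06:23–14:03 = 7 h 40 min
Fri: 09:39–21:20 = 11 h 41 min
Sat: 07:26–16:06 = 8 h 40 min
Sun: 06:07–17:09 = 11 h 2 min
Total worked: 58 h 34 min = 58.57 h.
Threshold 44 h → overtime 14 h 34 min, regular 44 h 0 min.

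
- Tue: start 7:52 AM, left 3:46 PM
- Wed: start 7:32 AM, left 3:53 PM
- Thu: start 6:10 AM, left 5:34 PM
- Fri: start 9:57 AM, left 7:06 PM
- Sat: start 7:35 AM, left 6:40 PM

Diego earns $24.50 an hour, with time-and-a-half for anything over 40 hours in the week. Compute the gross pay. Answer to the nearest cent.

$1269.71

Tue: 7:52 AM–3:46 PM = 7 h 54 min
Wed: 7:32 AM–3:53 PM = 8 h 21 min
Thu: 6:10 AM–5:34 PM = 11 h 24 min
Fri: 9:57 AM–7:06 PM = 9 h 9 min
Sat: 7:35 AM–6:40 PM = 11 h 5 min
Total worked: 47 h 53 min = 2873 min.
Regular 40 h 0 min = 2400 min at $24.50/h; overtime 7 h 53 min = 473 min at $36.75/h.
Pay = (2400 × $24.50 + 473 × $36.75) ÷ 60 = $1269.71.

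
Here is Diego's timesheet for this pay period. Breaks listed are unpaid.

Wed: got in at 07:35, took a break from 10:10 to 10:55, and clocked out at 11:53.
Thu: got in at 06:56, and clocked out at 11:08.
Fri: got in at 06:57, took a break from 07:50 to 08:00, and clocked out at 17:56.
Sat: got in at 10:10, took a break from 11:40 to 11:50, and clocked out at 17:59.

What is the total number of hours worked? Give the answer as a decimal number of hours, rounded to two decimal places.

26.22 hours

Wed: 07:35–11:53 = 4 h 18 min; less 45 min break → 3 h 33 min
Thu: 06:56–11:08 = 4 h 12 min
Fri: 06:57–17:56 = 10 h 59 min; less 10 min break → 10 h 49 min
Sat: 10:10–17:59 = 7 h 49 min; less 10 min break → 7 h 39 min
Total: 3 h 33 min + 4 h 12 min + 10 h 49 min + 7 h 39 min = 26 h 13 min.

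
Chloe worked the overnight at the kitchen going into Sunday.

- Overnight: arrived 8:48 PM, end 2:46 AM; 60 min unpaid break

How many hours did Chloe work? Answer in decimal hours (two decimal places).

4.97 hours

Overnight: 8:48 PM → midnight = 3 h 12 min; midnight → 2:46 AM = 2 h 46 min; span 5 h 58 min; less 60 min break → 4 h 58 min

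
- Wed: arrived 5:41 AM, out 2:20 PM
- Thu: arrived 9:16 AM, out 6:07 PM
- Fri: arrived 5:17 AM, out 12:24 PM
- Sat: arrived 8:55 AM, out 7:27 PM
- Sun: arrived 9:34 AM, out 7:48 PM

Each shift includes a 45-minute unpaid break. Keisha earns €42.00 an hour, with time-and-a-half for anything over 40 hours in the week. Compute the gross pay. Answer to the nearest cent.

€1782.90

Wed: 5:41 AM–2:20 PM = 8 h 39 min; less 45 min break → 7 h 54 min
Thu: 9:16 AM–6:07 PM = 8 h 51 min; less 45 min break → 8 h 6 min
Fri: 5:17 AM–12:24 PM = 7 h 7 min; less 45 min break → 6 h 22 min
Sat: 8:55 AM–7:27 PM = 10 h 32 min; less 45 min break → 9 h 47 min
Sun: 9:34 AM–7:48 PM = 10 h 14 min; less 45 min break → 9 h 29 min
Total worked: 41 h 38 min = 2498 min.
Regular 40 h 0 min = 2400 min at €42.00/h; overtime 1 h 38 min = 98 min at €63.00/h.
Pay = (2400 × €42.00 + 98 × €63.00) ÷ 60 = €1782.90.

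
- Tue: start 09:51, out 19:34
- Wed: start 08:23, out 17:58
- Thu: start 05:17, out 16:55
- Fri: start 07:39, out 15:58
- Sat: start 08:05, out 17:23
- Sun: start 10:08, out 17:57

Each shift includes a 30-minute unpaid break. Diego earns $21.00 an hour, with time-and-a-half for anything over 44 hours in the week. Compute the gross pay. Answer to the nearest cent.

Tue: 09:51–19:34 = 9 h 43 min; less 30 min break → 9 h 13 min
Wed: 08:23–17:58 = 9 h 35 min; less 30 min break → 9 h 5 min
Thu: 05:17–16:55 = 11 h 38 min; less 30 min break → 11 h 8 min
Fri: 07:39–15:58 = 8 h 19 min; less 30 min break → 7 h 49 min
Sat: 08:05–17:23 = 9 h 18 min; less 30 min break → 8 h 48 min
Sun: 10:08–17:57 = 7 h 49 min; less 30 min break → 7 h 19 min
Total worked: 53 h 22 min = 3202 min.
Regular 44 h 0 min = 2640 min at $21.00/h; overtime 9 h 22 min = 562 min at $31.50/h.
Pay = (2640 × $21.00 + 562 × $31.50) ÷ 60 = $1219.05.

$1219.05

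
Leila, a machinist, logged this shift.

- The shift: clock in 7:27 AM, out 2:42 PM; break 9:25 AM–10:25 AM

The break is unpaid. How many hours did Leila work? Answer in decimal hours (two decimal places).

6.25 hours

The shift: 7:27 AM–2:42 PM = 7 h 15 min; less 60 min break → 6 h 15 min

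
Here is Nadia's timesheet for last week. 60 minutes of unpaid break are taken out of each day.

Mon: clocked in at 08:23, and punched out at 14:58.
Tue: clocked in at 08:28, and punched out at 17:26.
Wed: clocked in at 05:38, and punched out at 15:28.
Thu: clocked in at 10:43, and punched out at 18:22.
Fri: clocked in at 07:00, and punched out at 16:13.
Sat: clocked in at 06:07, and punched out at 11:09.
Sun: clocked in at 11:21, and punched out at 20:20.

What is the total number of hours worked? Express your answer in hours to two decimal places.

Mon: 08:23–14:58 = 6 h 35 min; less 60 min break → 5 h 35 min
Tue: 08:28–17:26 = 8 h 58 min; less 60 min break → 7 h 58 min
Wed: 05:38–15:28 = 9 h 50 min; less 60 min break → 8 h 50 min
Thu: 10:43–18:22 = 7 h 39 min; less 60 min break → 6 h 39 min
Fri: 07:00–16:13 = 9 h 13 min; less 60 min break → 8 h 13 min
Sat: 06:07–11:09 = 5 h 2 min; less 60 min break → 4 h 2 min
Sun: 11:21–20:20 = 8 h 59 min; less 60 min break → 7 h 59 min
Total: 5 h 35 min + 7 h 58 min + 8 h 50 min + 6 h 39 min + 8 h 13 min + 4 h 2 min + 7 h 59 min = 49 h 16 min.

49.27 hours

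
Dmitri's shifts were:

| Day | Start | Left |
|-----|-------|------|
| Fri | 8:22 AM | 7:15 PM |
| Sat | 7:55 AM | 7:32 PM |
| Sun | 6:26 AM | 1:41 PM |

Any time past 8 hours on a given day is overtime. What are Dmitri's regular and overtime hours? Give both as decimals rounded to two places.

Regular 23.25 hours, overtime 6.50 hours

Fri: 8:22 AM–7:15 PM = 10 h 53 min
Sat: 7:55 AM–7:32 PM = 11 h 37 min
Sun: 6:26 AM–1:41 PM = 7 h 15 min
Fri reg 8 h 0 min / OT 2 h 53 min; Sat reg 8 h 0 min / OT 3 h 37 min; Sun reg 7 h 15 min / OT 0 h 0 min.
Totals: regular 23 h 15 min, overtime 6 h 30 min.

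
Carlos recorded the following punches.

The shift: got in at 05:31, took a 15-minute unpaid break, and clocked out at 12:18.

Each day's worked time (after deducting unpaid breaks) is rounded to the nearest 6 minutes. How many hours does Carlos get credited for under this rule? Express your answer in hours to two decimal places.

6.50 hours

The shift: 05:31–12:18 = 6 h 47 min − 15 min = 6 h 32 min → rounds to 6 h 30 min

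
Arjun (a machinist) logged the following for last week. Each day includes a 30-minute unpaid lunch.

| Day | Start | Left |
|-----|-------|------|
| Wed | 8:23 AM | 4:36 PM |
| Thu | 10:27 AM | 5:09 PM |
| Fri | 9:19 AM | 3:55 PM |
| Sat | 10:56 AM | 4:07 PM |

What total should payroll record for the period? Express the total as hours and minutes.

24 h 42 min

Wed: 8:23 AM–4:36 PM = 8 h 13 min; less 30 min break → 7 h 43 min
Thu: 10:27 AM–5:09 PM = 6 h 42 min; less 30 min break → 6 h 12 min
Fri: 9:19 AM–3:55 PM = 6 h 36 min; less 30 min break → 6 h 6 min
Sat: 10:56 AM–4:07 PM = 5 h 11 min; less 30 min break → 4 h 41 min
Total: 7 h 43 min + 6 h 12 min + 6 h 6 min + 4 h 41 min = 24 h 42 min.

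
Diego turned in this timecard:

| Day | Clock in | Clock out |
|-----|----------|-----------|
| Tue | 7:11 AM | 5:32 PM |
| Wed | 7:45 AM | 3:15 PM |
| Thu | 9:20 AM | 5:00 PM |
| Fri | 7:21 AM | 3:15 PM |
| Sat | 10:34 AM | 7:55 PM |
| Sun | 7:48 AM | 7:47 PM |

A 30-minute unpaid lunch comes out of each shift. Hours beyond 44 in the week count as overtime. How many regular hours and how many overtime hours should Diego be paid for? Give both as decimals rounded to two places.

Regular 44.00 hours, overtime 7.75 hours

Tue: 7:11 AM–5:32 PM = 10 h 21 min; less 30 min break → 9 h 51 min
Wed: 7:45 AM–3:15 PM = 7 h 30 min; less 30 min break → 7 h 0 min
Thu: 9:20 AM–5:00 PM = 7 h 40 min; less 30 min break → 7 h 10 min
Fri: 7:21 AM–3:15 PM = 7 h 54 min; less 30 min break → 7 h 24 min
Sat: 10:34 AM–7:55 PM = 9 h 21 min; less 30 min break → 8 h 51 min
Sun: 7:48 AM–7:47 PM = 11 h 59 min; less 30 min break → 11 h 29 min
Total worked: 51 h 45 min = 51.75 h.
Threshold 44 h → overtime 7 h 45 min, regular 44 h 0 min.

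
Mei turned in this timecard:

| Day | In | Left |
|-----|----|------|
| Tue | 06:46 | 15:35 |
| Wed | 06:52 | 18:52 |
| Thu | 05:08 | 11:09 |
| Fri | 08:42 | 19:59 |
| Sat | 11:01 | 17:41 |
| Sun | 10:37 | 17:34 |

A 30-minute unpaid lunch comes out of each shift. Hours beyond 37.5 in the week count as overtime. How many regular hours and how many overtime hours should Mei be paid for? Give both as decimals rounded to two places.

Regular 37.50 hours, overtime 11.23 hours

Tue: 06:46–15:35 = 8 h 49 min; less 30 min break → 8 h 19 min
Wed: 06:52–18:52 = 12 h 0 min; less 30 min break → 11 h 30 min
Thu: 05:08–11:09 = 6 h 1 min; less 30 min break → 5 h 31 min
Fri: 08:42–19:59 = 11 h 17 min; less 30 min break → 10 h 47 min
Sat: 11:01–17:41 = 6 h 40 min; less 30 min break → 6 h 10 min
Sun: 10:37–17:34 = 6 h 57 min; less 30 min break → 6 h 27 min
Total worked: 48 h 44 min = 48.73 h.
Threshold 37.5 h → overtime 11 h 14 min, regular 37 h 30 min.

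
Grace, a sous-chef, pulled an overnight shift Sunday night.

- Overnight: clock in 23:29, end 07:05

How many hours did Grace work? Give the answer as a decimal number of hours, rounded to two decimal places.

7.60 hours

Overnight: 23:29 → midnight = 0 h 31 min; midnight → 07:05 = 7 h 5 min; span 7 h 36 min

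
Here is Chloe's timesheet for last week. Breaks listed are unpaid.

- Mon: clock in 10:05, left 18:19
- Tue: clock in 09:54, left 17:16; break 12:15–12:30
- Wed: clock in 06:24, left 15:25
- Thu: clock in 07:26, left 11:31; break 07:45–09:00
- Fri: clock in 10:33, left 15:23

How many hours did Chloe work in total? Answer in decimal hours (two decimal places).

Mon: 10:05–18:19 = 8 h 14 min
Tue: 09:54–17:16 = 7 h 22 min; less 15 min break → 7 h 7 min
Wed: 06:24–15:25 = 9 h 1 min
Thu: 07:26–11:31 = 4 h 5 min; less 75 min break → 2 h 50 min
Fri: 10:33–15:23 = 4 h 50 min
Total: 8 h 14 min + 7 h 7 min + 9 h 1 min + 2 h 50 min + 4 h 50 min = 32 h 2 min.

32.03 hours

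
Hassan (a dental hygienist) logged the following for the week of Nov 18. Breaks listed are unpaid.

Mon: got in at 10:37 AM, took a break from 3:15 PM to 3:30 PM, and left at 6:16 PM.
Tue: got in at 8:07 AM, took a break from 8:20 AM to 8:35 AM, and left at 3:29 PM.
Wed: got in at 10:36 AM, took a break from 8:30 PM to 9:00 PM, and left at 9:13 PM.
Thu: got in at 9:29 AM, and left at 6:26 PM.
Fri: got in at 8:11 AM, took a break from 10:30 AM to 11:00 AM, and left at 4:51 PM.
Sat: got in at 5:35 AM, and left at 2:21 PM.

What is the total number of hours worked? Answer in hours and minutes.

Mon: 10:37 AM–6:16 PM = 7 h 39 min; less 15 min break → 7 h 24 min
Tue: 8:07 AM–3:29 PM = 7 h 22 min; less 15 min break → 7 h 7 min
Wed: 10:36 AM–9:13 PM = 10 h 37 min; less 30 min break → 10 h 7 min
Thu: 9:29 AM–6:26 PM = 8 h 57 min
Fri: 8:11 AM–4:51 PM = 8 h 40 min; less 30 min break → 8 h 10 min
Sat: 5:35 AM–2:21 PM = 8 h 46 min
Total: 7 h 24 min + 7 h 7 min + 10 h 7 min + 8 h 57 min + 8 h 10 min + 8 h 46 min = 50 h 31 min.

50 h 31 min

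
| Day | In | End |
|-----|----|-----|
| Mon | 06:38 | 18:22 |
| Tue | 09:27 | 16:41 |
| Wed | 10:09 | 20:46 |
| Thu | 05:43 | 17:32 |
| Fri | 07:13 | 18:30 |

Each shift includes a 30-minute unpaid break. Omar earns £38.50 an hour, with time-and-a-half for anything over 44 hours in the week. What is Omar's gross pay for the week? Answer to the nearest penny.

£2051.09

Mon: 06:38–18:22 = 11 h 44 min; less 30 min break → 11 h 14 min
Tue: 09:27–16:41 = 7 h 14 min; less 30 min break → 6 h 44 min
Wed: 10:09–20:46 = 10 h 37 min; less 30 min break → 10 h 7 min
Thu: 05:43–17:32 = 11 h 49 min; less 30 min break → 11 h 19 min
Fri: 07:13–18:30 = 11 h 17 min; less 30 min break → 10 h 47 min
Total worked: 50 h 11 min = 3011 min.
Regular 44 h 0 min = 2640 min at £38.50/h; overtime 6 h 11 min = 371 min at £57.75/h.
Pay = (2640 × £38.50 + 371 × £57.75) ÷ 60 = £2051.09.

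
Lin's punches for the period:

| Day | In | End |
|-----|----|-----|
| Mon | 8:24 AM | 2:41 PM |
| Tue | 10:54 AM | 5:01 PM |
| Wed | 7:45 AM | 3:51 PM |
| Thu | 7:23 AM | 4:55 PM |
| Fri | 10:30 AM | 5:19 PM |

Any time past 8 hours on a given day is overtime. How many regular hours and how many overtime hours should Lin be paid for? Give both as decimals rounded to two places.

Mon: 8:24 AM–2:41 PM = 6 h 17 min
Tue: 10:54 AM–5:01 PM = 6 h 7 min
Wed: 7:45 AM–3:51 PM = 8 h 6 min
Thu: 7:23 AM–4:55 PM = 9 h 32 min
Fri: 10:30 AM–5:19 PM = 6 h 49 min
Mon reg 6 h 17 min / OT 0 h 0 min; Tue reg 6 h 7 min / OT 0 h 0 min; Wed reg 8 h 0 min / OT 0 h 6 min; Thu reg 8 h 0 min / OT 1 h 32 min; Fri reg 6 h 49 min / OT 0 h 0 min.
Totals: regular 35 h 13 min, overtime 1 h 38 min.

Regular 35.22 hours, overtime 1.63 hours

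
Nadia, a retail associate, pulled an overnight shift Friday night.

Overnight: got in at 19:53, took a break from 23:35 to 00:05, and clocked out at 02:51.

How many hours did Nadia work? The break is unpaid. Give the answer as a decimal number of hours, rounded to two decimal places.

6.47 hours

Overnight: 19:53 → midnight = 4 h 7 min; midnight → 02:51 = 2 h 51 min; span 6 h 58 min; less 30 min break → 6 h 28 min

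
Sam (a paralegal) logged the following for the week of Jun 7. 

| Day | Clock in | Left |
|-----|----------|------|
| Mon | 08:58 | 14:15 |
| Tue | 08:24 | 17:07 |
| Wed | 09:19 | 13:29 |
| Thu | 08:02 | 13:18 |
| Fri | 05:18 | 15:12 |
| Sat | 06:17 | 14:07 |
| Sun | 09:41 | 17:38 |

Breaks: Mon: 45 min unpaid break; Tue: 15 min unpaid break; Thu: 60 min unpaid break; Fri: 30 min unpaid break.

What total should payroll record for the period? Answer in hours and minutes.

46 h 37 min

Mon: 08:58–14:15 = 5 h 17 min; less 45 min break → 4 h 32 min
Tue: 08:24–17:07 = 8 h 43 min; less 15 min break → 8 h 28 min
Wed: 09:19–13:29 = 4 h 10 min
Thu: 08:02–13:18 = 5 h 16 min; less 60 min break → 4 h 16 min
Fri: 05:18–15:12 = 9 h 54 min; less 30 min break → 9 h 24 min
Sat: 06:17–14:07 = 7 h 50 min
Sun: 09:41–17:38 = 7 h 57 min
Total: 4 h 32 min + 8 h 28 min + 4 h 10 min + 4 h 16 min + 9 h 24 min + 7 h 50 min + 7 h 57 min = 46 h 37 min.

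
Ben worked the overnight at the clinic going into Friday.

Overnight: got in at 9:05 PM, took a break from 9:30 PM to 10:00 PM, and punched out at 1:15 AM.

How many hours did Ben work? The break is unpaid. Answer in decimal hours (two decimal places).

Overnight: 9:05 PM → midnight = 2 h 55 min; midnight → 1:15 AM = 1 h 15 min; span 4 h 10 min; less 30 min break → 3 h 40 min

3.67 hours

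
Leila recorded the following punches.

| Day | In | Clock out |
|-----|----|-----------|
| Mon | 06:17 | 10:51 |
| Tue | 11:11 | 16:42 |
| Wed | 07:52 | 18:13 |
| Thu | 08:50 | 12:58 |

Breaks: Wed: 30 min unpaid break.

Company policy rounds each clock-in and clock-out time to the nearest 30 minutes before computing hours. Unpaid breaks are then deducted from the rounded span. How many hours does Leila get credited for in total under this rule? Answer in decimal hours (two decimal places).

Mon: in 06:17→06:30, out 10:51→11:00; 4 h 30 min
Tue: in 11:11→11:00, out 16:42→16:30; 5 h 30 min
Wed: in 07:52→08:00, out 18:13→18:00; 10 h 0 min − 30 min = 9 h 30 min
Thu: in 08:50→09:00, out 12:58→13:00; 4 h 0 min
Total credited: 23 h 30 min.

23.50 hours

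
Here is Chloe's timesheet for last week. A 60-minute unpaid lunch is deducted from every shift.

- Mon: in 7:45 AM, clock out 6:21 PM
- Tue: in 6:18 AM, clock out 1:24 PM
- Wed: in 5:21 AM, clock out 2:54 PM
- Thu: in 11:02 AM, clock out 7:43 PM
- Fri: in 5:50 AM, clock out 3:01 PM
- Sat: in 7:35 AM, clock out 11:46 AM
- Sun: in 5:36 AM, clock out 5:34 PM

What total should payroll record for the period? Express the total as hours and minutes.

Mon: 7:45 AM–6:21 PM = 10 h 36 min; less 60 min break → 9 h 36 min
Tue: 6:18 AM–1:24 PM = 7 h 6 min; less 60 min break → 6 h 6 min
Wed: 5:21 AM–2:54 PM = 9 h 33 min; less 60 min break → 8 h 33 min
Thu: 11:02 AM–7:43 PM = 8 h 41 min; less 60 min break → 7 h 41 min
Fri: 5:50 AM–3:01 PM = 9 h 11 min; less 60 min break → 8 h 11 min
Sat: 7:35 AM–11:46 AM = 4 h 11 min; less 60 min break → 3 h 11 min
Sun: 5:36 AM–5:34 PM = 11 h 58 min; less 60 min break → 10 h 58 min
Total: 9 h 36 min + 6 h 6 min + 8 h 33 min + 7 h 41 min + 8 h 11 min + 3 h 11 min + 10 h 58 min = 54 h 16 min.

54 h 16 min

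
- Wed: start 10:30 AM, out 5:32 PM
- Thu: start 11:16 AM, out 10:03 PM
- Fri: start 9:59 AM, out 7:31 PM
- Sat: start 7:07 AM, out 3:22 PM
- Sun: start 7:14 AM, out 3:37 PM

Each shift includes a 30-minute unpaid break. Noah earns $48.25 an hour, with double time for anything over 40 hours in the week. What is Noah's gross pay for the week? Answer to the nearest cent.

$2073.14

Wed: 10:30 AM–5:32 PM = 7 h 2 min; less 30 min break → 6 h 32 min
Thu: 11:16 AM–10:03 PM = 10 h 47 min; less 30 min break → 10 h 17 min
Fri: 9:59 AM–7:31 PM = 9 h 32 min; less 30 min break → 9 h 2 min
Sat: 7:07 AM–3:22 PM = 8 h 15 min; less 30 min break → 7 h 45 min
Sun: 7:14 AM–3:37 PM = 8 h 23 min; less 30 min break → 7 h 53 min
Total worked: 41 h 29 min = 2489 min.
Regular 40 h 0 min = 2400 min at $48.25/h; overtime 1 h 29 min = 89 min at $96.50/h.
Pay = (2400 × $48.25 + 89 × $96.50) ÷ 60 = $2073.14.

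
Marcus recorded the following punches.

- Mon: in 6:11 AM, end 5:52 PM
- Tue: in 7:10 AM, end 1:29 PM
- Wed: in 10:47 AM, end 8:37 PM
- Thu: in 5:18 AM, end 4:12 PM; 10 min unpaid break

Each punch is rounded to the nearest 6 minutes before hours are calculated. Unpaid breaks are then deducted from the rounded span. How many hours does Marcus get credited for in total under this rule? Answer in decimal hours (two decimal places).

38.53 hours

Mon: in 6:11 AM→6:12 AM, out 5:52 PM→5:54 PM; 11 h 42 min
Tue: in 7:10 AM→7:12 AM, out 1:29 PM→1:30 PM; 6 h 18 min
Wed: in 10:47 AM→10:48 AM, out 8:37 PM→8:36 PM; 9 h 48 min
Thu: in 5:18 AM→5:18 AM, out 4:12 PM→4:12 PM; 10 h 54 min − 10 min = 10 h 44 min
Total credited: 38 h 32 min.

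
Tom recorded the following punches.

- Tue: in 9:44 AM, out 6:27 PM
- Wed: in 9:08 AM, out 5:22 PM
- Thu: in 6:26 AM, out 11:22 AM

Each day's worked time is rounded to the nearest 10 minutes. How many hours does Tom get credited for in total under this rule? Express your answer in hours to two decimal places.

Tue: 9:44 AM–6:27 PM = 8 h 43 min → rounds to 8 h 40 min
Wed: 9:08 AM–5:22 PM = 8 h 14 min → rounds to 8 h 10 min
Thu: 6:26 AM–11:22 AM = 4 h 56 min → rounds to 5 h 0 min
Total credited: 21 h 50 min.

21.83 hours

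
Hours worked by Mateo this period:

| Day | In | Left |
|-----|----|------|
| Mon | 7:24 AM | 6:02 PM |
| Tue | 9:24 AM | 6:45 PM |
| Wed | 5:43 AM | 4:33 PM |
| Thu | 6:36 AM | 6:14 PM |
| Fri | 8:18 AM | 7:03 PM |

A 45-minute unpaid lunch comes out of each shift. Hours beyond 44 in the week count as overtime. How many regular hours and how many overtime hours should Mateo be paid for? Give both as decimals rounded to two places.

Regular 44.00 hours, overtime 5.45 hours

Mon: 7:24 AM–6:02 PM = 10 h 38 min; less 45 min break → 9 h 53 min
Tue: 9:24 AM–6:45 PM = 9 h 21 min; less 45 min break → 8 h 36 min
Wed: 5:43 AM–4:33 PM = 10 h 50 min; less 45 min break → 10 h 5 min
Thu: 6:36 AM–6:14 PM = 11 h 38 min; less 45 min break → 10 h 53 min
Fri: 8:18 AM–7:03 PM = 10 h 45 min; less 45 min break → 10 h 0 min
Total worked: 49 h 27 min = 49.45 h.
Threshold 44 h → overtime 5 h 27 min, regular 44 h 0 min.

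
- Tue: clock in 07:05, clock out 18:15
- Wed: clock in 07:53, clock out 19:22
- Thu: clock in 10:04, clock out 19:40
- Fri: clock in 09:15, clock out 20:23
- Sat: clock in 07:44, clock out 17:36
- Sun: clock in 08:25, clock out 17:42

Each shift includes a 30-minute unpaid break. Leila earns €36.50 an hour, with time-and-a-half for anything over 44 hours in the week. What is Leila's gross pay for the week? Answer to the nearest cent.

Tue: 07:05–18:15 = 11 h 10 min; less 30 min break → 10 h 40 min
Wed: 07:53–19:22 = 11 h 29 min; less 30 min break → 10 h 59 min
Thu: 10:04–19:40 = 9 h 36 min; less 30 min break → 9 h 6 min
Fri: 09:15–20:23 = 11 h 8 min; less 30 min break → 10 h 38 min
Sat: 07:44–17:36 = 9 h 52 min; less 30 min break → 9 h 22 min
Sun: 08:25–17:42 = 9 h 17 min; less 30 min break → 8 h 47 min
Total worked: 59 h 32 min = 3572 min.
Regular 44 h 0 min = 2640 min at €36.50/h; overtime 15 h 32 min = 932 min at €54.75/h.
Pay = (2640 × €36.50 + 932 × €54.75) ÷ 60 = €2456.45.

€2456.45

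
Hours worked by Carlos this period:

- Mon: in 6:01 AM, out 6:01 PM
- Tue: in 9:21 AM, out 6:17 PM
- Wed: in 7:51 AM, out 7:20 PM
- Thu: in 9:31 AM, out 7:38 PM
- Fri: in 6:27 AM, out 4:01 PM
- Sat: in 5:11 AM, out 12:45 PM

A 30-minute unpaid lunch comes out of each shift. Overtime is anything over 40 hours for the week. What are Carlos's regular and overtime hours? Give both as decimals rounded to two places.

Regular 40.00 hours, overtime 16.67 hours

Mon: 6:01 AM–6:01 PM = 12 h 0 min; less 30 min break → 11 h 30 min
Tue: 9:21 AM–6:17 PM = 8 h 56 min; less 30 min break → 8 h 26 min
Wed: 7:51 AM–7:20 PM = 11 h 29 min; less 30 min break → 10 h 59 min
Thu: 9:31 AM–7:38 PM = 10 h 7 min; less 30 min break → 9 h 37 min
Fri: 6:27 AM–4:01 PM = 9 h 34 min; less 30 min break → 9 h 4 min
Sat: 5:11 AM–12:45 PM = 7 h 34 min; less 30 min break → 7 h 4 min
Total worked: 56 h 40 min = 56.67 h.
Threshold 40 h → overtime 16 h 40 min, regular 40 h 0 min.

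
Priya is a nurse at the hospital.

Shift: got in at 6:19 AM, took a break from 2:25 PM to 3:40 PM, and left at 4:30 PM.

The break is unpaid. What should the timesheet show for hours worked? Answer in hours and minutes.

Shift: 6:19 AM–4:30 PM = 10 h 11 min; less 75 min break → 8 h 56 min

8 h 56 min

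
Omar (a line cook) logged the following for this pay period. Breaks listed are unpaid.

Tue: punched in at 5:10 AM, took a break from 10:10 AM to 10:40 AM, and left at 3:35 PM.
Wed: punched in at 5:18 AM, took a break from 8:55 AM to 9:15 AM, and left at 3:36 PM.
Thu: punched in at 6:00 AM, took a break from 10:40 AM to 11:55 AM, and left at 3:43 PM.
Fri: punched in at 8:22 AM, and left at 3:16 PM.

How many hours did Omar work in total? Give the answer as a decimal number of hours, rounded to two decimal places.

35.25 hours

Tue: 5:10 AM–3:35 PM = 10 h 25 min; less 30 min break → 9 h 55 min
Wed: 5:18 AM–3:36 PM = 10 h 18 min; less 20 min break → 9 h 58 min
Thu: 6:00 AM–3:43 PM = 9 h 43 min; less 75 min break → 8 h 28 min
Fri: 8:22 AM–3:16 PM = 6 h 54 min
Total: 9 h 55 min + 9 h 58 min + 8 h 28 min + 6 h 54 min = 35 h 15 min.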